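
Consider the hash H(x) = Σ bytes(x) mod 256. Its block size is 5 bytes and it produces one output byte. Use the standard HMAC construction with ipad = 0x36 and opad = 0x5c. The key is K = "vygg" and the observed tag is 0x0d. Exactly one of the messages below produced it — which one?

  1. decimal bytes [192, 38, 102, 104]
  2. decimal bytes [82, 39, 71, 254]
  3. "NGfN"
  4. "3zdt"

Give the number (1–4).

4

Key "vygg" = 76 79 67 67 is 4 bytes ≤ B = 5; zero-pad to 5 bytes: K' = 76 79 67 67 00.
K' ⊕ ipad = 40 4f 51 51 36; K' ⊕ opad = 2a 25 3b 3b 5c.
m1: inner = H(40 4f 51 51 36 c0 26 66 68) = 1b; tag = H(2a 25 3b 3b 5c 1b) = 3c
m2: inner = H(40 4f 51 51 36 52 27 47 fe) = 25; tag = H(2a 25 3b 3b 5c 25) = 46
m3: inner = H(40 4f 51 51 36 4e 47 66 4e) = b0; tag = H(2a 25 3b 3b 5c b0) = d1
m4: inner = H(40 4f 51 51 36 33 7a 64 74) = ec; tag = H(2a 25 3b 3b 5c ec) = 0d ← matches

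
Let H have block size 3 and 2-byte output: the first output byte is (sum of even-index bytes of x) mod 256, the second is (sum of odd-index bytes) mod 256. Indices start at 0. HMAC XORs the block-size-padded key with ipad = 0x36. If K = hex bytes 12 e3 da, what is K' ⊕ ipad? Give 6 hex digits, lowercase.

Key hex bytes 12 e3 da is exactly B = 3 bytes: K' = 12 e3 da.
XOR each byte with 0x36: 12⊕36=24, e3⊕36=d5, da⊕36=ec.

24d5ec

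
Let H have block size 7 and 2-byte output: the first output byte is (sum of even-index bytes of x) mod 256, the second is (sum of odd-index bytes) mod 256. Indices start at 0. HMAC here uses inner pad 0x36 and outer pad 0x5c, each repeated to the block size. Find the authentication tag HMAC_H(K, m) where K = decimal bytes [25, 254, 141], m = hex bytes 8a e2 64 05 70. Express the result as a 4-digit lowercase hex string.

Key decimal bytes [25, 254, 141] = 19 fe 8d is 3 bytes ≤ B = 7; zero-pad to 7 bytes: K' = 19 fe 8d 00 00 00 00.
K' ⊕ ipad = 2f c8 bb 36 36 36 36.  K' ⊕ opad = 45 a2 d1 5c 5c 5c 5c.
Inner input = (K'⊕ipad) ∥ m = 2f c8 bb 36 36 36 36 ∥ 8a e2 64 05 70.
Inner hash: even-index sum = 573 mod 256 = 61; odd-index sum = 658 mod 256 = 146 → 3d 92.
Outer input = (K'⊕opad) ∥ inner = 45 a2 d1 5c 5c 5c 5c ∥ 3d 92.
Outer hash (tag): even-index sum = 608 mod 256 = 96; odd-index sum = 407 mod 256 = 151 → 60 97.

6097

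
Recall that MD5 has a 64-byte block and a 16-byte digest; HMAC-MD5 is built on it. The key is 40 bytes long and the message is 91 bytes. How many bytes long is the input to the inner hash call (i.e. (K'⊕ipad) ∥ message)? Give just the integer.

Key is 40 ≤ 64 bytes, zero-padded: |K'| = 64.
Inner input = (K'⊕ipad) ∥ m → 64 + 91 = 155 bytes.

155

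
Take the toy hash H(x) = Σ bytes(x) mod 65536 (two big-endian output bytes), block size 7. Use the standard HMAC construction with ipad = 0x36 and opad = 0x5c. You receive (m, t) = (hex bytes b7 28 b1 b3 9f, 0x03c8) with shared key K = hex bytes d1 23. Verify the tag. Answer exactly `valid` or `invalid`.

valid

Key hex bytes d1 23 is 2 bytes ≤ B = 7; zero-pad to 7 bytes: K' = d1 23 00 00 00 00 00.
K' ⊕ ipad = e7 15 36 36 36 36 36; K' ⊕ opad = 8d 7f 5c 5c 5c 5c 5c.
Inner hash: sum = 231+21+54+54+54+54+54+183+40+177+179+159 = 1260 → 04 ec.
Outer hash (recomputed tag): sum = 141+127+92+92+92+92+92+4+236 = 968 → 03 c8.
Recomputed tag = 03c8; claimed = 03c8 → match.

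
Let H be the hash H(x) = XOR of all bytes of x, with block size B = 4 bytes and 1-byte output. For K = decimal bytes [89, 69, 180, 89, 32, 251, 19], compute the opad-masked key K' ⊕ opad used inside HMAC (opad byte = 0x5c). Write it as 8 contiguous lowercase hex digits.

Key decimal bytes [89, 69, 180, 89, 32, 251, 19] = 59 45 b4 59 20 fb 13 is 7 bytes > B = 4, so hash it first: H(key) = 39, then zero-pad to 4 bytes: K' = 39 00 00 00.
XOR each byte with 0x5c: 39⊕5c=65, 00⊕5c=5c, 00⊕5c=5c, 00⊕5c=5c.

655c5c5c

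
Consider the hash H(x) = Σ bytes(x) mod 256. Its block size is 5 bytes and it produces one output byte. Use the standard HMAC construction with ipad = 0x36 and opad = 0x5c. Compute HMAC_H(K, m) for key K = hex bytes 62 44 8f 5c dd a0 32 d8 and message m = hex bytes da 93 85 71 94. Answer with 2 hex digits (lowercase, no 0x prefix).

b1

Key hex bytes 62 44 8f 5c dd a0 32 d8 is 8 bytes > B = 5, so hash it first: H(key) = 18, then zero-pad to 5 bytes: K' = 18 00 00 00 00.
K' ⊕ ipad = 2e 36 36 36 36.  K' ⊕ opad = 44 5c 5c 5c 5c.
Inner input = (K'⊕ipad) ∥ m = 2e 36 36 36 36 ∥ da 93 85 71 94.
Inner hash: sum = 46+54+54+54+54+218+147+133+113+148 = 1021; mod 256 = 253 → fd.
Outer input = (K'⊕opad) ∥ inner = 44 5c 5c 5c 5c ∥ fd.
Outer hash (tag): sum = 68+92+92+92+92+253 = 689; mod 256 = 177 → b1.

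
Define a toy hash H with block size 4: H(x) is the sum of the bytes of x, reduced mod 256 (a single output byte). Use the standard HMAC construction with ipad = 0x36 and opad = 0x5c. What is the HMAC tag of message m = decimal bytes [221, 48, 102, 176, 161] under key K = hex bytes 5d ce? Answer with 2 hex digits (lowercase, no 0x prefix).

de

Key hex bytes 5d ce is 2 bytes ≤ B = 4; zero-pad to 4 bytes: K' = 5d ce 00 00.
K' ⊕ ipad = 6b f8 36 36.  K' ⊕ opad = 01 92 5c 5c.
Inner input = (K'⊕ipad) ∥ m = 6b f8 36 36 ∥ dd 30 66 b0 a1.
Inner hash: sum = 107+248+54+54+221+48+102+176+161 = 1171; mod 256 = 147 → 93.
Outer input = (K'⊕opad) ∥ inner = 01 92 5c 5c ∥ 93.
Outer hash (tag): sum = 1+146+92+92+147 = 478; mod 256 = 222 → de.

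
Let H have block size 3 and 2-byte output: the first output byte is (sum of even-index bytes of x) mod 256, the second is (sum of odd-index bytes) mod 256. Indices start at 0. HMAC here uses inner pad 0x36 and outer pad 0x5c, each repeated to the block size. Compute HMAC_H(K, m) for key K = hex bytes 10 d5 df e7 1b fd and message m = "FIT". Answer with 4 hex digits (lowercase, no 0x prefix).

Key hex bytes 10 d5 df e7 1b fd is 6 bytes > B = 3, so hash it first: H(key) = 0a b9, then zero-pad to 3 bytes: K' = 0a b9 00.
K' ⊕ ipad = 3c 8f 36.  K' ⊕ opad = 56 e5 5c.
Inner input = (K'⊕ipad) ∥ m = 3c 8f 36 ∥ 46 49 54.
Inner hash: even-index sum = 187 mod 256 = 187; odd-index sum = 297 mod 256 = 41 → bb 29.
Outer input = (K'⊕opad) ∥ inner = 56 e5 5c ∥ bb 29.
Outer hash (tag): even-index sum = 219 mod 256 = 219; odd-index sum = 416 mod 256 = 160 → db a0.

dba0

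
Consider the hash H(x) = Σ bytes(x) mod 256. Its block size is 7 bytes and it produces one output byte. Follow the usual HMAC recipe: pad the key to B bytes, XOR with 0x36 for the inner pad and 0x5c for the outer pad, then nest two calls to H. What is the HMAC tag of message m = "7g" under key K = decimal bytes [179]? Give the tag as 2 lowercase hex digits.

7e

Key decimal bytes [179] = b3 is 1 byte ≤ B = 7; zero-pad to 7 bytes: K' = b3 00 00 00 00 00 00.
K' ⊕ ipad = 85 36 36 36 36 36 36.  K' ⊕ opad = ef 5c 5c 5c 5c 5c 5c.
Inner input = (K'⊕ipad) ∥ m = 85 36 36 36 36 36 36 ∥ 37 67.
Inner hash: sum = 133+54+54+54+54+54+54+55+103 = 615; mod 256 = 103 → 67.
Outer input = (K'⊕opad) ∥ inner = ef 5c 5c 5c 5c 5c 5c ∥ 67.
Outer hash (tag): sum = 239+92+92+92+92+92+92+103 = 894; mod 256 = 126 → 7e.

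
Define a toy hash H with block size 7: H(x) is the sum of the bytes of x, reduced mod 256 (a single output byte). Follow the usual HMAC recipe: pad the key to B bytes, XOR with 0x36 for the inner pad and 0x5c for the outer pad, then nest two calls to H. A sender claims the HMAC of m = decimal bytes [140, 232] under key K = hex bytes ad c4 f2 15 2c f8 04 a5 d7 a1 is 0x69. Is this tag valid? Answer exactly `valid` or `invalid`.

invalid

Key hex bytes ad c4 f2 15 2c f8 04 a5 d7 a1 is 10 bytes > B = 7, so hash it first: H(key) = bd, then zero-pad to 7 bytes: K' = bd 00 00 00 00 00 00.
K' ⊕ ipad = 8b 36 36 36 36 36 36; K' ⊕ opad = e1 5c 5c 5c 5c 5c 5c.
Inner hash: sum = 139+54+54+54+54+54+54+140+232 = 835; mod 256 = 67 → 43.
Outer hash (recomputed tag): sum = 225+92+92+92+92+92+92+67 = 844; mod 256 = 76 → 4c.
Recomputed tag = 4c; claimed = 69 → mismatch.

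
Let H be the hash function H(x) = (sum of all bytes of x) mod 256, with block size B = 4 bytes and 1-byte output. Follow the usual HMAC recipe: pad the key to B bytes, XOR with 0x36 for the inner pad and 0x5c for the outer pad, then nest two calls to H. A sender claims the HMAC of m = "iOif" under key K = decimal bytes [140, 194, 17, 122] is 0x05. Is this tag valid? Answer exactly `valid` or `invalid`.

Key decimal bytes [140, 194, 17, 122] = 8c c2 11 7a is exactly B = 4 bytes: K' = 8c c2 11 7a.
K' ⊕ ipad = ba f4 27 4c; K' ⊕ opad = d0 9e 4d 26.
Inner hash: sum = 186+244+39+76+105+79+105+102 = 936; mod 256 = 168 → a8.
Outer hash (recomputed tag): sum = 208+158+77+38+168 = 649; mod 256 = 137 → 89.
Recomputed tag = 89; claimed = 05 → mismatch.

invalid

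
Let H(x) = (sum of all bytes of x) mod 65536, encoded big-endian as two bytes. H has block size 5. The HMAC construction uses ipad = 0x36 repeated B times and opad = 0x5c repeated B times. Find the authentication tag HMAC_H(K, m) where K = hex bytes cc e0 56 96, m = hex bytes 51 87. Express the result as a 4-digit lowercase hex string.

035d

Key hex bytes cc e0 56 96 is 4 bytes ≤ B = 5; zero-pad to 5 bytes: K' = cc e0 56 96 00.
K' ⊕ ipad = fa d6 60 a0 36.  K' ⊕ opad = 90 bc 0a ca 5c.
Inner input = (K'⊕ipad) ∥ m = fa d6 60 a0 36 ∥ 51 87.
Inner hash: sum = 250+214+96+160+54+81+135 = 990 → 03 de.
Outer input = (K'⊕opad) ∥ inner = 90 bc 0a ca 5c ∥ 03 de.
Outer hash (tag): sum = 144+188+10+202+92+3+222 = 861 → 03 5d.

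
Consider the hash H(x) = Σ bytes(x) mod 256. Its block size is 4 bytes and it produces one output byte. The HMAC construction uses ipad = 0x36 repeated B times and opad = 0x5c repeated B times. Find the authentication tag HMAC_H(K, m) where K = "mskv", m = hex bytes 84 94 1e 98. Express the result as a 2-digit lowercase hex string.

Key "mskv" = 6d 73 6b 76 is exactly B = 4 bytes: K' = 6d 73 6b 76.
K' ⊕ ipad = 5b 45 5d 40.  K' ⊕ opad = 31 2f 37 2a.
Inner input = (K'⊕ipad) ∥ m = 5b 45 5d 40 ∥ 84 94 1e 98.
Inner hash: sum = 91+69+93+64+132+148+30+152 = 779; mod 256 = 11 → 0b.
Outer input = (K'⊕opad) ∥ inner = 31 2f 37 2a ∥ 0b.
Outer hash (tag): sum = 49+47+55+42+11 = 204 → cc.

cc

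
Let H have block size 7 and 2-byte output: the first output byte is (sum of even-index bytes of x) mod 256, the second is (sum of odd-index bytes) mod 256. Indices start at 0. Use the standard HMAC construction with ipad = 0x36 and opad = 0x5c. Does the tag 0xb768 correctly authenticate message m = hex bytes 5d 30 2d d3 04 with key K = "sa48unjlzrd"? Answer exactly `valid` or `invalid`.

Key "sa48unjlzrd" = 73 61 34 38 75 6e 6a 6c 7a 72 64 is 11 bytes > B = 7, so hash it first: H(key) = 64 e5, then zero-pad to 7 bytes: K' = 64 e5 00 00 00 00 00.
K' ⊕ ipad = 52 d3 36 36 36 36 36; K' ⊕ opad = 38 b9 5c 5c 5c 5c 5c.
Inner hash: even-index sum = 503 mod 256 = 247; odd-index sum = 461 mod 256 = 205 → f7 cd.
Outer hash (recomputed tag): even-index sum = 537 mod 256 = 25; odd-index sum = 616 mod 256 = 104 → 19 68.
Recomputed tag = 1968; claimed = b768 → mismatch.

invalid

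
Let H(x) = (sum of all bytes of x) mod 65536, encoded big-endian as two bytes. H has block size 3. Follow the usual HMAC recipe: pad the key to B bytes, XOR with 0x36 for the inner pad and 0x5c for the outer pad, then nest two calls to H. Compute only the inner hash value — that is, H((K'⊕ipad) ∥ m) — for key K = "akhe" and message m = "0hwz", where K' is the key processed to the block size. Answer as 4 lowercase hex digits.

02a5

Key "akhe" = 61 6b 68 65 is 4 bytes > B = 3, so hash it first: H(key) = 01 99, then zero-pad to 3 bytes: K' = 01 99 00.
K' ⊕ ipad = 37 af 36.
Inner input = 37 af 36 ∥ 30 68 77 7a.
Inner hash: sum = 55+175+54+48+104+119+122 = 677 → 02 a5.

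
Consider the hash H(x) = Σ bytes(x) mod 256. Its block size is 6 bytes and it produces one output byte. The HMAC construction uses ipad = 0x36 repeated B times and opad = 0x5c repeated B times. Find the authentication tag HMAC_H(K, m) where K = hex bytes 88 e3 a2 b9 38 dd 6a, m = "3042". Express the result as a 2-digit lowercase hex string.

2f

Key hex bytes 88 e3 a2 b9 38 dd 6a is 7 bytes > B = 6, so hash it first: H(key) = 45, then zero-pad to 6 bytes: K' = 45 00 00 00 00 00.
K' ⊕ ipad = 73 36 36 36 36 36.  K' ⊕ opad = 19 5c 5c 5c 5c 5c.
Inner input = (K'⊕ipad) ∥ m = 73 36 36 36 36 36 ∥ 33 30 34 32.
Inner hash: sum = 115+54+54+54+54+54+51+48+52+50 = 586; mod 256 = 74 → 4a.
Outer input = (K'⊕opad) ∥ inner = 19 5c 5c 5c 5c 5c ∥ 4a.
Outer hash (tag): sum = 25+92+92+92+92+92+74 = 559; mod 256 = 47 → 2f.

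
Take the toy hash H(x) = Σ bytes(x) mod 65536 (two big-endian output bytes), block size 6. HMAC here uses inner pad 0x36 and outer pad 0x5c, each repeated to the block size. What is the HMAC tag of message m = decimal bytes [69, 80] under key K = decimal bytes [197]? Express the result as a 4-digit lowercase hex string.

Key decimal bytes [197] = c5 is 1 byte ≤ B = 6; zero-pad to 6 bytes: K' = c5 00 00 00 00 00.
K' ⊕ ipad = f3 36 36 36 36 36.  K' ⊕ opad = 99 5c 5c 5c 5c 5c.
Inner input = (K'⊕ipad) ∥ m = f3 36 36 36 36 36 ∥ 45 50.
Inner hash: sum = 243+54+54+54+54+54+69+80 = 662 → 02 96.
Outer input = (K'⊕opad) ∥ inner = 99 5c 5c 5c 5c 5c ∥ 02 96.
Outer hash (tag): sum = 153+92+92+92+92+92+2+150 = 765 → 02 fd.

02fd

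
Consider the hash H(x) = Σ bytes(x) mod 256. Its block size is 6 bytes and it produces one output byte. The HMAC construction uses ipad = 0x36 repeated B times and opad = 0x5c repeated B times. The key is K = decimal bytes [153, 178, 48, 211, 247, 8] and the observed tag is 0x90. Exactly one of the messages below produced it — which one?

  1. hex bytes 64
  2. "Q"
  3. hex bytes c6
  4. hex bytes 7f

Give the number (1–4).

Key decimal bytes [153, 178, 48, 211, 247, 8] = 99 b2 30 d3 f7 08 is exactly B = 6 bytes: K' = 99 b2 30 d3 f7 08.
K' ⊕ ipad = af 84 06 e5 c1 3e; K' ⊕ opad = c5 ee 6c 8f ab 54.
m1: inner = H(af 84 06 e5 c1 3e 64) = 81; tag = H(c5 ee 6c 8f ab 54 81) = 2e
m2: inner = H(af 84 06 e5 c1 3e 51) = 6e; tag = H(c5 ee 6c 8f ab 54 6e) = 1b
m3: inner = H(af 84 06 e5 c1 3e c6) = e3; tag = H(c5 ee 6c 8f ab 54 e3) = 90 ← matches
m4: inner = H(af 84 06 e5 c1 3e 7f) = 9c; tag = H(c5 ee 6c 8f ab 54 9c) = 49

3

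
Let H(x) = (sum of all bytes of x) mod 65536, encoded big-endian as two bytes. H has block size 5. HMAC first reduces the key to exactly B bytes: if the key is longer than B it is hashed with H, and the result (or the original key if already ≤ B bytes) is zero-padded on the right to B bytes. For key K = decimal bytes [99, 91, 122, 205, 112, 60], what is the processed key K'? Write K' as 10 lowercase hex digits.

|K| = 6 > B = 5, so first hash the key.
H(K): sum = 99+91+122+205+112+60 = 689 → 02 b1.
Zero-pad H(K) = 02 b1 to 5 bytes: K' = 02 b1 00 00 00.

02b1000000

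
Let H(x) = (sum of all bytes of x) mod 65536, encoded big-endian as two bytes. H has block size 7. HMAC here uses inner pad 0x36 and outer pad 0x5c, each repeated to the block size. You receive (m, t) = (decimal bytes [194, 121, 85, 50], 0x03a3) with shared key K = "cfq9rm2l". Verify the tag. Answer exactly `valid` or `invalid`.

valid

Key "cfq9rm2l" = 63 66 71 39 72 6d 32 6c is 8 bytes > B = 7, so hash it first: H(key) = 02 f0, then zero-pad to 7 bytes: K' = 02 f0 00 00 00 00 00.
K' ⊕ ipad = 34 c6 36 36 36 36 36; K' ⊕ opad = 5e ac 5c 5c 5c 5c 5c.
Inner hash: sum = 52+198+54+54+54+54+54+194+121+85+50 = 970 → 03 ca.
Outer hash (recomputed tag): sum = 94+172+92+92+92+92+92+3+202 = 931 → 03 a3.
Recomputed tag = 03a3; claimed = 03a3 → match.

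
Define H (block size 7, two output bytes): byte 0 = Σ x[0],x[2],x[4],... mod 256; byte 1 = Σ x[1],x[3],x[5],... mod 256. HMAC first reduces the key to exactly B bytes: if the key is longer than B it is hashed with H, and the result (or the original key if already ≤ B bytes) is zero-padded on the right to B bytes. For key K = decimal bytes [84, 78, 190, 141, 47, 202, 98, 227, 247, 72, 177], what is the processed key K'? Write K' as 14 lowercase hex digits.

4bd00000000000

|K| = 11 > B = 7, so first hash the key.
H(K): even-index sum = 843 mod 256 = 75; odd-index sum = 720 mod 256 = 208 → 4b d0.
Zero-pad H(K) = 4b d0 to 7 bytes: K' = 4b d0 00 00 00 00 00.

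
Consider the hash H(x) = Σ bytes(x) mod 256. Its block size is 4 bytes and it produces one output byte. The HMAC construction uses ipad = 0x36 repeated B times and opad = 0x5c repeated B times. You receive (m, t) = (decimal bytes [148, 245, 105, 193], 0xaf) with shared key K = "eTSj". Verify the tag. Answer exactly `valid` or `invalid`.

Key "eTSj" = 65 54 53 6a is exactly B = 4 bytes: K' = 65 54 53 6a.
K' ⊕ ipad = 53 62 65 5c; K' ⊕ opad = 39 08 0f 36.
Inner hash: sum = 83+98+101+92+148+245+105+193 = 1065; mod 256 = 41 → 29.
Outer hash (recomputed tag): sum = 57+8+15+54+41 = 175 → af.
Recomputed tag = af; claimed = af → match.

valid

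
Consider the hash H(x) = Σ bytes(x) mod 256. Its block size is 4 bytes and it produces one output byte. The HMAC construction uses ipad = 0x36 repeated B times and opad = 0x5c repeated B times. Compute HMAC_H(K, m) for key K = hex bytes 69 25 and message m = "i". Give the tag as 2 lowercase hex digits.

ad

Key hex bytes 69 25 is 2 bytes ≤ B = 4; zero-pad to 4 bytes: K' = 69 25 00 00.
K' ⊕ ipad = 5f 13 36 36.  K' ⊕ opad = 35 79 5c 5c.
Inner input = (K'⊕ipad) ∥ m = 5f 13 36 36 ∥ 69.
Inner hash: sum = 95+19+54+54+105 = 327; mod 256 = 71 → 47.
Outer input = (K'⊕opad) ∥ inner = 35 79 5c 5c ∥ 47.
Outer hash (tag): sum = 53+121+92+92+71 = 429; mod 256 = 173 → ad.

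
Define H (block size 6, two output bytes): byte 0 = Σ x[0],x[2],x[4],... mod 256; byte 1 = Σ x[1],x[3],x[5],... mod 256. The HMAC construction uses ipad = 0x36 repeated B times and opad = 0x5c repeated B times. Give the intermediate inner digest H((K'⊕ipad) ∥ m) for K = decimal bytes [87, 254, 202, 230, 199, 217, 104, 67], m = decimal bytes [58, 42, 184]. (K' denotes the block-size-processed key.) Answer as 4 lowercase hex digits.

c4cc

Key decimal bytes [87, 254, 202, 230, 199, 217, 104, 67] = 57 fe ca e6 c7 d9 68 43 is 8 bytes > B = 6, so hash it first: H(key) = 50 00, then zero-pad to 6 bytes: K' = 50 00 00 00 00 00.
K' ⊕ ipad = 66 36 36 36 36 36.
Inner input = 66 36 36 36 36 36 ∥ 3a 2a b8.
Inner hash: even-index sum = 452 mod 256 = 196; odd-index sum = 204 mod 256 = 204 → c4 cc.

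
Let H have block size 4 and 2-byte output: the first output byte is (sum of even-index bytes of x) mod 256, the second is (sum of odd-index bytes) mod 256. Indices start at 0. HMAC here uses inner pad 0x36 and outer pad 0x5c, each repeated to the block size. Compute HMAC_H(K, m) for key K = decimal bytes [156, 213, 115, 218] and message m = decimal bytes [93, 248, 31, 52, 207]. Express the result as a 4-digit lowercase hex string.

Key decimal bytes [156, 213, 115, 218] = 9c d5 73 da is exactly B = 4 bytes: K' = 9c d5 73 da.
K' ⊕ ipad = aa e3 45 ec.  K' ⊕ opad = c0 89 2f 86.
Inner input = (K'⊕ipad) ∥ m = aa e3 45 ec ∥ 5d f8 1f 34 cf.
Inner hash: even-index sum = 570 mod 256 = 58; odd-index sum = 763 mod 256 = 251 → 3a fb.
Outer input = (K'⊕opad) ∥ inner = c0 89 2f 86 ∥ 3a fb.
Outer hash (tag): even-index sum = 297 mod 256 = 41; odd-index sum = 522 mod 256 = 10 → 29 0a.

290a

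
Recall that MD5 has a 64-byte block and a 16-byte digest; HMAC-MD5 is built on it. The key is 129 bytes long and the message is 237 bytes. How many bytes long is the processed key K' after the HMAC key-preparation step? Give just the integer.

64

Key is 129 > 64 bytes, so it is hashed to 16 bytes then zero-padded to 64: |K'| = 64.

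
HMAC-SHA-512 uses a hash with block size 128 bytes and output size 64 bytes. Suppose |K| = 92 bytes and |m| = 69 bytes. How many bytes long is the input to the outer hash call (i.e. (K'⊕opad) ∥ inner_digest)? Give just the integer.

192

Key is 92 ≤ 128 bytes, zero-padded: |K'| = 128.
Outer input = (K'⊕opad) ∥ H(inner) → 128 + 64 = 192 bytes.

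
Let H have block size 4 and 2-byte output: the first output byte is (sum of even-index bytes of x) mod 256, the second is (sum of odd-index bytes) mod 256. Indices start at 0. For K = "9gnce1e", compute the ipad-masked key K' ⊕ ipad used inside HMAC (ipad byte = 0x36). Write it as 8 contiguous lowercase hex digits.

Key "9gnce1e" = 39 67 6e 63 65 31 65 is 7 bytes > B = 4, so hash it first: H(key) = 71 fb, then zero-pad to 4 bytes: K' = 71 fb 00 00.
XOR each byte with 0x36: 71⊕36=47, fb⊕36=cd, 00⊕36=36, 00⊕36=36.

47cd3636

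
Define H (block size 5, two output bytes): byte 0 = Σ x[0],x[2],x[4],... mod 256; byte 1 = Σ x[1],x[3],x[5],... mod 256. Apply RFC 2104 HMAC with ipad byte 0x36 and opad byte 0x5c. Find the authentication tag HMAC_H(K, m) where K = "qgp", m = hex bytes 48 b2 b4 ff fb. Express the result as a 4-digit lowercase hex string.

330b

Key "qgp" = 71 67 70 is 3 bytes ≤ B = 5; zero-pad to 5 bytes: K' = 71 67 70 00 00.
K' ⊕ ipad = 47 51 46 36 36.  K' ⊕ opad = 2d 3b 2c 5c 5c.
Inner input = (K'⊕ipad) ∥ m = 47 51 46 36 36 ∥ 48 b2 b4 ff fb.
Inner hash: even-index sum = 628 mod 256 = 116; odd-index sum = 638 mod 256 = 126 → 74 7e.
Outer input = (K'⊕opad) ∥ inner = 2d 3b 2c 5c 5c ∥ 74 7e.
Outer hash (tag): even-index sum = 307 mod 256 = 51; odd-index sum = 267 mod 256 = 11 → 33 0b.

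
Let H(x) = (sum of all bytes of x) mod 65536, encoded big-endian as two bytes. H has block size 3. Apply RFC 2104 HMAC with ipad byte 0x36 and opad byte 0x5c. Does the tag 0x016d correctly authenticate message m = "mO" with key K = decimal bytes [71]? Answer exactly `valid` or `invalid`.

Key decimal bytes [71] = 47 is 1 byte ≤ B = 3; zero-pad to 3 bytes: K' = 47 00 00.
K' ⊕ ipad = 71 36 36; K' ⊕ opad = 1b 5c 5c.
Inner hash: sum = 113+54+54+109+79 = 409 → 01 99.
Outer hash (recomputed tag): sum = 27+92+92+1+153 = 365 → 01 6d.
Recomputed tag = 016d; claimed = 016d → match.

valid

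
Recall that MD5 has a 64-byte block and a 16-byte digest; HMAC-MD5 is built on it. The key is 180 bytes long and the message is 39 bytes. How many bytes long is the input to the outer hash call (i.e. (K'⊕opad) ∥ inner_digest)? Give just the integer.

80

Key is 180 > 64 bytes, so it is hashed to 16 bytes then zero-padded to 64: |K'| = 64.
Outer input = (K'⊕opad) ∥ H(inner) → 64 + 16 = 80 bytes.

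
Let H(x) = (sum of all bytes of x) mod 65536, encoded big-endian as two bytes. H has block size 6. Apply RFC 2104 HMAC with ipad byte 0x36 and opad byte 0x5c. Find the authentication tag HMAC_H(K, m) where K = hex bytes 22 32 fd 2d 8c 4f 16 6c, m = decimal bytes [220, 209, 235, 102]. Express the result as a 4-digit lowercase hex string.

Key hex bytes 22 32 fd 2d 8c 4f 16 6c is 8 bytes > B = 6, so hash it first: H(key) = 02 db, then zero-pad to 6 bytes: K' = 02 db 00 00 00 00.
K' ⊕ ipad = 34 ed 36 36 36 36.  K' ⊕ opad = 5e 87 5c 5c 5c 5c.
Inner input = (K'⊕ipad) ∥ m = 34 ed 36 36 36 36 ∥ dc d1 eb 66.
Inner hash: sum = 52+237+54+54+54+54+220+209+235+102 = 1271 → 04 f7.
Outer input = (K'⊕opad) ∥ inner = 5e 87 5c 5c 5c 5c ∥ 04 f7.
Outer hash (tag): sum = 94+135+92+92+92+92+4+247 = 848 → 03 50.

0350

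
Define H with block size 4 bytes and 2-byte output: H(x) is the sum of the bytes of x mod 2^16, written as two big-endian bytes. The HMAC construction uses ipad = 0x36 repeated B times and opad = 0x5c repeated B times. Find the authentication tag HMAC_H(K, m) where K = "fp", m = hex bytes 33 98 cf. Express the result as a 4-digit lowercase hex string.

Key "fp" = 66 70 is 2 bytes ≤ B = 4; zero-pad to 4 bytes: K' = 66 70 00 00.
K' ⊕ ipad = 50 46 36 36.  K' ⊕ opad = 3a 2c 5c 5c.
Inner input = (K'⊕ipad) ∥ m = 50 46 36 36 ∥ 33 98 cf.
Inner hash: sum = 80+70+54+54+51+152+207 = 668 → 02 9c.
Outer input = (K'⊕opad) ∥ inner = 3a 2c 5c 5c ∥ 02 9c.
Outer hash (tag): sum = 58+44+92+92+2+156 = 444 → 01 bc.

01bc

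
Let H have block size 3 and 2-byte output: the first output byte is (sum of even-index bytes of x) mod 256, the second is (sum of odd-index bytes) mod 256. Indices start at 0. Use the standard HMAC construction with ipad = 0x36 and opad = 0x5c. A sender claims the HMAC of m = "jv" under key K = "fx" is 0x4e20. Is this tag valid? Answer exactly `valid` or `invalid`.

valid

Key "fx" = 66 78 is 2 bytes ≤ B = 3; zero-pad to 3 bytes: K' = 66 78 00.
K' ⊕ ipad = 50 4e 36; K' ⊕ opad = 3a 24 5c.
Inner hash: even-index sum = 252 mod 256 = 252; odd-index sum = 184 mod 256 = 184 → fc b8.
Outer hash (recomputed tag): even-index sum = 334 mod 256 = 78; odd-index sum = 288 mod 256 = 32 → 4e 20.
Recomputed tag = 4e20; claimed = 4e20 → match.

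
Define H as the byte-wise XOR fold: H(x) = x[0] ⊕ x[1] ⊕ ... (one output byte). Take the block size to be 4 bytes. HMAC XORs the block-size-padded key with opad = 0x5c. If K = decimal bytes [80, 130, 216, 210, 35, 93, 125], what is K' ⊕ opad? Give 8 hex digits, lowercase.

875c5c5c

Key decimal bytes [80, 130, 216, 210, 35, 93, 125] = 50 82 d8 d2 23 5d 7d is 7 bytes > B = 4, so hash it first: H(key) = db, then zero-pad to 4 bytes: K' = db 00 00 00.
XOR each byte with 0x5c: db⊕5c=87, 00⊕5c=5c, 00⊕5c=5c, 00⊕5c=5c.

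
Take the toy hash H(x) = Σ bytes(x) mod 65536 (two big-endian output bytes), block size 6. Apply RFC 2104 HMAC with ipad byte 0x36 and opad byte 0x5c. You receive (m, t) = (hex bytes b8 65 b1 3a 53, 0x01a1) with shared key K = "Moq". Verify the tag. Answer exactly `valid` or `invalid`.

Key "Moq" = 4d 6f 71 is 3 bytes ≤ B = 6; zero-pad to 6 bytes: K' = 4d 6f 71 00 00 00.
K' ⊕ ipad = 7b 59 47 36 36 36; K' ⊕ opad = 11 33 2d 5c 5c 5c.
Inner hash: sum = 123+89+71+54+54+54+184+101+177+58+83 = 1048 → 04 18.
Outer hash (recomputed tag): sum = 17+51+45+92+92+92+4+24 = 417 → 01 a1.
Recomputed tag = 01a1; claimed = 01a1 → match.

valid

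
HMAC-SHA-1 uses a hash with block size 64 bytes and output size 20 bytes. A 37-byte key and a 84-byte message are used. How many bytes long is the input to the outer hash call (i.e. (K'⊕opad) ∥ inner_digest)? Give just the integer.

84

Key is 37 ≤ 64 bytes, zero-padded: |K'| = 64.
Outer input = (K'⊕opad) ∥ H(inner) → 64 + 20 = 84 bytes.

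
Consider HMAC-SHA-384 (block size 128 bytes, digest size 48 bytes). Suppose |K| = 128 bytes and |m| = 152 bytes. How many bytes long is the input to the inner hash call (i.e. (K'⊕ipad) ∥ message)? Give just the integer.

Key is 128 ≤ 128 bytes, zero-padded: |K'| = 128.
Inner input = (K'⊕ipad) ∥ m → 128 + 152 = 280 bytes.

280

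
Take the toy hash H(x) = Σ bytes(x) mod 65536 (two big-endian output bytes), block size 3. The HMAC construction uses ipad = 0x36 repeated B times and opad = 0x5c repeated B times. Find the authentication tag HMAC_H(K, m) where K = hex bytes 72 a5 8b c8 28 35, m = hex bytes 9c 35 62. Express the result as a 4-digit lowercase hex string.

01e5

Key hex bytes 72 a5 8b c8 28 35 is 6 bytes > B = 3, so hash it first: H(key) = 02 c7, then zero-pad to 3 bytes: K' = 02 c7 00.
K' ⊕ ipad = 34 f1 36.  K' ⊕ opad = 5e 9b 5c.
Inner input = (K'⊕ipad) ∥ m = 34 f1 36 ∥ 9c 35 62.
Inner hash: sum = 52+241+54+156+53+98 = 654 → 02 8e.
Outer input = (K'⊕opad) ∥ inner = 5e 9b 5c ∥ 02 8e.
Outer hash (tag): sum = 94+155+92+2+142 = 485 → 01 e5.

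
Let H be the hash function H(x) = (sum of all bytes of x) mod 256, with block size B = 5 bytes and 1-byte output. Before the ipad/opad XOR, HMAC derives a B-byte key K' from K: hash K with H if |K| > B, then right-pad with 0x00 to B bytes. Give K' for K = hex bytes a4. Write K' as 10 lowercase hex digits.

Key hex bytes a4 is 1 byte ≤ B = 5; zero-pad to 5 bytes: K' = a4 00 00 00 00.

a400000000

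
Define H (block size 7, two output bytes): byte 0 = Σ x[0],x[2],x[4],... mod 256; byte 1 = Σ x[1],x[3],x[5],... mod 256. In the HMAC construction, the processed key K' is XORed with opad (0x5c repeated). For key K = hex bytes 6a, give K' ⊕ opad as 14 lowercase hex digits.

Key hex bytes 6a is 1 byte ≤ B = 7; zero-pad to 7 bytes: K' = 6a 00 00 00 00 00 00.
XOR each byte with 0x5c: 6a⊕5c=36, 00⊕5c=5c, 00⊕5c=5c, 00⊕5c=5c, 00⊕5c=5c, 00⊕5c=5c, 00⊕5c=5c.

365c5c5c5c5c5c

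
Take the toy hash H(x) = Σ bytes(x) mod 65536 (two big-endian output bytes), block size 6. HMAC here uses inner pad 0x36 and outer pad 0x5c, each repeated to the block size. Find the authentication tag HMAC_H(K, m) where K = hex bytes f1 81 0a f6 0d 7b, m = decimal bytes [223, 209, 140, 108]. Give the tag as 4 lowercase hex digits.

03b1

Key hex bytes f1 81 0a f6 0d 7b is exactly B = 6 bytes: K' = f1 81 0a f6 0d 7b.
K' ⊕ ipad = c7 b7 3c c0 3b 4d.  K' ⊕ opad = ad dd 56 aa 51 27.
Inner input = (K'⊕ipad) ∥ m = c7 b7 3c c0 3b 4d ∥ df d1 8c 6c.
Inner hash: sum = 199+183+60+192+59+77+223+209+140+108 = 1450 → 05 aa.
Outer input = (K'⊕opad) ∥ inner = ad dd 56 aa 51 27 ∥ 05 aa.
Outer hash (tag): sum = 173+221+86+170+81+39+5+170 = 945 → 03 b1.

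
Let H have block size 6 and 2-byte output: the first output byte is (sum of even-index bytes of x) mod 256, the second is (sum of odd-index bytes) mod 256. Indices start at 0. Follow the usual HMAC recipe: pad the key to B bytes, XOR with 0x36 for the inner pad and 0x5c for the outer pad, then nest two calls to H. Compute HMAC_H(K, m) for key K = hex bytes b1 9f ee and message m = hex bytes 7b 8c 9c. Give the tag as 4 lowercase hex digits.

Key hex bytes b1 9f ee is 3 bytes ≤ B = 6; zero-pad to 6 bytes: K' = b1 9f ee 00 00 00.
K' ⊕ ipad = 87 a9 d8 36 36 36.  K' ⊕ opad = ed c3 b2 5c 5c 5c.
Inner input = (K'⊕ipad) ∥ m = 87 a9 d8 36 36 36 ∥ 7b 8c 9c.
Inner hash: even-index sum = 684 mod 256 = 172; odd-index sum = 417 mod 256 = 161 → ac a1.
Outer input = (K'⊕opad) ∥ inner = ed c3 b2 5c 5c 5c ∥ ac a1.
Outer hash (tag): even-index sum = 679 mod 256 = 167; odd-index sum = 540 mod 256 = 28 → a7 1c.

a71c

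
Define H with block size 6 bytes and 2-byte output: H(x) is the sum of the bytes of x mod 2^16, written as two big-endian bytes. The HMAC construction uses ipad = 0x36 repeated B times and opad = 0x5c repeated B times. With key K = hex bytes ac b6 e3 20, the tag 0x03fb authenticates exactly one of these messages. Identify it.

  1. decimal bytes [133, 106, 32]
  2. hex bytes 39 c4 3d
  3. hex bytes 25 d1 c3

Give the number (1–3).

3

Key hex bytes ac b6 e3 20 is 4 bytes ≤ B = 6; zero-pad to 6 bytes: K' = ac b6 e3 20 00 00.
K' ⊕ ipad = 9a 80 d5 16 36 36; K' ⊕ opad = f0 ea bf 7c 5c 5c.
m1: inner = H(9a 80 d5 16 36 36 85 6a 20) = 03 80; tag = H(f0 ea bf 7c 5c 5c 03 80) = 0450
m2: inner = H(9a 80 d5 16 36 36 39 c4 3d) = 03 ab; tag = H(f0 ea bf 7c 5c 5c 03 ab) = 047b
m3: inner = H(9a 80 d5 16 36 36 25 d1 c3) = 04 2a; tag = H(f0 ea bf 7c 5c 5c 04 2a) = 03fb ← matches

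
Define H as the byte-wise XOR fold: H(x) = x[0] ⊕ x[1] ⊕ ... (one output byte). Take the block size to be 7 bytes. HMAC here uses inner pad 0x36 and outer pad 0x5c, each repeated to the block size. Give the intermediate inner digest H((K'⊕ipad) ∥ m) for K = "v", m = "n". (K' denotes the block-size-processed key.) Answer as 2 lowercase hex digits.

2e

Key "v" = 76 is 1 byte ≤ B = 7; zero-pad to 7 bytes: K' = 76 00 00 00 00 00 00.
K' ⊕ ipad = 40 36 36 36 36 36 36.
Inner input = 40 36 36 36 36 36 36 ∥ 6e.
Inner hash: XOR 40⊕36⊕36⊕36⊕36⊕36⊕36⊕6e = 2e.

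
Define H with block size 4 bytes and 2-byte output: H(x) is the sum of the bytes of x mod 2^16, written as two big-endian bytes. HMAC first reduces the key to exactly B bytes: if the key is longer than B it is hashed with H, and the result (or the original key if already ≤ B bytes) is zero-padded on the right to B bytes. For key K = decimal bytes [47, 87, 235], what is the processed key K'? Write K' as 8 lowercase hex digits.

Key decimal bytes [47, 87, 235] = 2f 57 eb is 3 bytes ≤ B = 4; zero-pad to 4 bytes: K' = 2f 57 eb 00.

2f57eb00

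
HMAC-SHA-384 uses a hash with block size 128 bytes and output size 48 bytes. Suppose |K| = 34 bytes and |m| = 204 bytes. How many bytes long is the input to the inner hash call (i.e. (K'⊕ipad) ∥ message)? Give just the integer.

Key is 34 ≤ 128 bytes, zero-padded: |K'| = 128.
Inner input = (K'⊕ipad) ∥ m → 128 + 204 = 332 bytes.

332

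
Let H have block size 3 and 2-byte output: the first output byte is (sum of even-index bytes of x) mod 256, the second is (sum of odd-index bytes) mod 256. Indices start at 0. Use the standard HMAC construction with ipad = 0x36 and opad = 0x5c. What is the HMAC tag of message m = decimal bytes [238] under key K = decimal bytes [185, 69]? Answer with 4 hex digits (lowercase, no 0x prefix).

a2de

Key decimal bytes [185, 69] = b9 45 is 2 bytes ≤ B = 3; zero-pad to 3 bytes: K' = b9 45 00.
K' ⊕ ipad = 8f 73 36.  K' ⊕ opad = e5 19 5c.
Inner input = (K'⊕ipad) ∥ m = 8f 73 36 ∥ ee.
Inner hash: even-index sum = 197 mod 256 = 197; odd-index sum = 353 mod 256 = 97 → c5 61.
Outer input = (K'⊕opad) ∥ inner = e5 19 5c ∥ c5 61.
Outer hash (tag): even-index sum = 418 mod 256 = 162; odd-index sum = 222 mod 256 = 222 → a2 de.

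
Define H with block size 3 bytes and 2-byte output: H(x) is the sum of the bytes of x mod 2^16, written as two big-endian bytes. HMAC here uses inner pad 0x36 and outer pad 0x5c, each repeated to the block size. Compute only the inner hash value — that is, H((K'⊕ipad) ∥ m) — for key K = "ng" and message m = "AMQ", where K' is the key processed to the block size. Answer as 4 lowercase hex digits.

01be

Key "ng" = 6e 67 is 2 bytes ≤ B = 3; zero-pad to 3 bytes: K' = 6e 67 00.
K' ⊕ ipad = 58 51 36.
Inner input = 58 51 36 ∥ 41 4d 51.
Inner hash: sum = 88+81+54+65+77+81 = 446 → 01 be.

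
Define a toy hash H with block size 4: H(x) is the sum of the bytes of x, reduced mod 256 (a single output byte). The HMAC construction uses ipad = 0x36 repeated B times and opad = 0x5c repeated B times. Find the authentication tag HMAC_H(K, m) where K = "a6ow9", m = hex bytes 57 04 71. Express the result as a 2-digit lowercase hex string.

Key "a6ow9" = 61 36 6f 77 39 is 5 bytes > B = 4, so hash it first: H(key) = b6, then zero-pad to 4 bytes: K' = b6 00 00 00.
K' ⊕ ipad = 80 36 36 36.  K' ⊕ opad = ea 5c 5c 5c.
Inner input = (K'⊕ipad) ∥ m = 80 36 36 36 ∥ 57 04 71.
Inner hash: sum = 128+54+54+54+87+4+113 = 494; mod 256 = 238 → ee.
Outer input = (K'⊕opad) ∥ inner = ea 5c 5c 5c ∥ ee.
Outer hash (tag): sum = 234+92+92+92+238 = 748; mod 256 = 236 → ec.

ec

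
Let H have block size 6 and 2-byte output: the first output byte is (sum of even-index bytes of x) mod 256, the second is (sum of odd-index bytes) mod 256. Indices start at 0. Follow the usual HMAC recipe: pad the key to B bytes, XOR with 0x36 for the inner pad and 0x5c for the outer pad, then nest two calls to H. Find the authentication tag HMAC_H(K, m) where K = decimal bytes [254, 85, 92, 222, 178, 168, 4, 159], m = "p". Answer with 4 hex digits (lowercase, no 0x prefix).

0696

Key decimal bytes [254, 85, 92, 222, 178, 168, 4, 159] = fe 55 5c de b2 a8 04 9f is 8 bytes > B = 6, so hash it first: H(key) = 10 7a, then zero-pad to 6 bytes: K' = 10 7a 00 00 00 00.
K' ⊕ ipad = 26 4c 36 36 36 36.  K' ⊕ opad = 4c 26 5c 5c 5c 5c.
Inner input = (K'⊕ipad) ∥ m = 26 4c 36 36 36 36 ∥ 70.
Inner hash: even-index sum = 258 mod 256 = 2; odd-index sum = 184 mod 256 = 184 → 02 b8.
Outer input = (K'⊕opad) ∥ inner = 4c 26 5c 5c 5c 5c ∥ 02 b8.
Outer hash (tag): even-index sum = 262 mod 256 = 6; odd-index sum = 406 mod 256 = 150 → 06 96.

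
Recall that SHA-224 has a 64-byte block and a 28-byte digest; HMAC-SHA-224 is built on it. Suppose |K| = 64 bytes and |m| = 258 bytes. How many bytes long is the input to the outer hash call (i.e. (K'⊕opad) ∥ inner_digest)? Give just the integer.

92

Key is 64 ≤ 64 bytes, zero-padded: |K'| = 64.
Outer input = (K'⊕opad) ∥ H(inner) → 64 + 28 = 92 bytes.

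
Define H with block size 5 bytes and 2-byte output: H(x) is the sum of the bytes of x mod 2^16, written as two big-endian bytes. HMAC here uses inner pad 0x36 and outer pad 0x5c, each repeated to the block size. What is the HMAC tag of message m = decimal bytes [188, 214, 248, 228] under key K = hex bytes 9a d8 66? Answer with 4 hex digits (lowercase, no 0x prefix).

0305

Key hex bytes 9a d8 66 is 3 bytes ≤ B = 5; zero-pad to 5 bytes: K' = 9a d8 66 00 00.
K' ⊕ ipad = ac ee 50 36 36.  K' ⊕ opad = c6 84 3a 5c 5c.
Inner input = (K'⊕ipad) ∥ m = ac ee 50 36 36 ∥ bc d6 f8 e4.
Inner hash: sum = 172+238+80+54+54+188+214+248+228 = 1476 → 05 c4.
Outer input = (K'⊕opad) ∥ inner = c6 84 3a 5c 5c ∥ 05 c4.
Outer hash (tag): sum = 198+132+58+92+92+5+196 = 773 → 03 05.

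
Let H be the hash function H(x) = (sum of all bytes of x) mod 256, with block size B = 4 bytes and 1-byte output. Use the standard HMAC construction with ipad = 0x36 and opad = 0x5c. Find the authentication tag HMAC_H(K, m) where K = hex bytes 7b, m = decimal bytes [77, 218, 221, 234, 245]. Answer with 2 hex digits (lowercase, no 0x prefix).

0d

Key hex bytes 7b is 1 byte ≤ B = 4; zero-pad to 4 bytes: K' = 7b 00 00 00.
K' ⊕ ipad = 4d 36 36 36.  K' ⊕ opad = 27 5c 5c 5c.
Inner input = (K'⊕ipad) ∥ m = 4d 36 36 36 ∥ 4d da dd ea f5.
Inner hash: sum = 77+54+54+54+77+218+221+234+245 = 1234; mod 256 = 210 → d2.
Outer input = (K'⊕opad) ∥ inner = 27 5c 5c 5c ∥ d2.
Outer hash (tag): sum = 39+92+92+92+210 = 525; mod 256 = 13 → 0d.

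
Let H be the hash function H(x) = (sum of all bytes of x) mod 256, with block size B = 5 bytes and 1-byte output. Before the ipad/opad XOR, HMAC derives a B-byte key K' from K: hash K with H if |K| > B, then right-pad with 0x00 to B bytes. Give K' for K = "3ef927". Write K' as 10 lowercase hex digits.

a000000000

|K| = 6 > B = 5, so first hash the key.
H(K): sum = 51+101+102+57+50+55 = 416; mod 256 = 160 → a0.
Zero-pad H(K) = a0 to 5 bytes: K' = a0 00 00 00 00.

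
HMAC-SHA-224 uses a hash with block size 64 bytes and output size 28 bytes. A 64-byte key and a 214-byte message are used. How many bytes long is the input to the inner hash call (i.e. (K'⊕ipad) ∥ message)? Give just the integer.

Key is 64 ≤ 64 bytes, zero-padded: |K'| = 64.
Inner input = (K'⊕ipad) ∥ m → 64 + 214 = 278 bytes.

278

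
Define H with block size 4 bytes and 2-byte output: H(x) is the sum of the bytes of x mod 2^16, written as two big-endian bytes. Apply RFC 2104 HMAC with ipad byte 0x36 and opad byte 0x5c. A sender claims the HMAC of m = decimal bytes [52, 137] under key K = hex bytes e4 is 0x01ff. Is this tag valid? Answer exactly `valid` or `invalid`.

Key hex bytes e4 is 1 byte ≤ B = 4; zero-pad to 4 bytes: K' = e4 00 00 00.
K' ⊕ ipad = d2 36 36 36; K' ⊕ opad = b8 5c 5c 5c.
Inner hash: sum = 210+54+54+54+52+137 = 561 → 02 31.
Outer hash (recomputed tag): sum = 184+92+92+92+2+49 = 511 → 01 ff.
Recomputed tag = 01ff; claimed = 01ff → match.

valid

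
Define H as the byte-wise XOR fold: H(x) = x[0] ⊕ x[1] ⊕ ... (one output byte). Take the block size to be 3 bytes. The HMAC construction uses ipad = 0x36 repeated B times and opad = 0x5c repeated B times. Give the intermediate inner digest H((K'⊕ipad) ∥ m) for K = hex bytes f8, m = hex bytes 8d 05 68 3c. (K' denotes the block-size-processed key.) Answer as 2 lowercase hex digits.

Key hex bytes f8 is 1 byte ≤ B = 3; zero-pad to 3 bytes: K' = f8 00 00.
K' ⊕ ipad = ce 36 36.
Inner input = ce 36 36 ∥ 8d 05 68 3c.
Inner hash: XOR ce⊕36⊕36⊕8d⊕05⊕68⊕3c = 12.

12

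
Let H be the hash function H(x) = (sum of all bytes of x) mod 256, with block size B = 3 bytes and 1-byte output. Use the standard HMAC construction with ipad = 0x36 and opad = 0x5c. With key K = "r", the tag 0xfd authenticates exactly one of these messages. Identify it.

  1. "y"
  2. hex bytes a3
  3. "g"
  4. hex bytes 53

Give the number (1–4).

3

Key "r" = 72 is 1 byte ≤ B = 3; zero-pad to 3 bytes: K' = 72 00 00.
K' ⊕ ipad = 44 36 36; K' ⊕ opad = 2e 5c 5c.
m1: inner = H(44 36 36 79) = 29; tag = H(2e 5c 5c 29) = 0f
m2: inner = H(44 36 36 a3) = 53; tag = H(2e 5c 5c 53) = 39
m3: inner = H(44 36 36 67) = 17; tag = H(2e 5c 5c 17) = fd ← matches
m4: inner = H(44 36 36 53) = 03; tag = H(2e 5c 5c 03) = e9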